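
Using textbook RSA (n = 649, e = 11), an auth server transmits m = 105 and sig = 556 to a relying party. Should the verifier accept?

accept

sig^2 ≡ 556^2 = 309136 ≡ 212
sig^4 ≡ 212^2 = 44944 ≡ 163
sig^8 ≡ 163^2 = 26569 ≡ 609
11 = 8 + 2 + 1, so sig^11 ≡ 609·212·556 ≡ 105 (mod 649)
Since 105 equals the digest 105, verification succeeds.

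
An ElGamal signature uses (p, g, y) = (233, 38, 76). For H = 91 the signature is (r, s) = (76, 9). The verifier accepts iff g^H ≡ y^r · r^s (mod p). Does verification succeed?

Left side g^H mod p:
38^91 mod 233 = 19
Right side y^r · r^s mod p:
76^76 mod 233 = 135
76^9 mod 233 = 64
135·64 = 8640 ≡ 19 (mod 233)
19 ≡ 19 (mod 233), so the signature is genuine.

passes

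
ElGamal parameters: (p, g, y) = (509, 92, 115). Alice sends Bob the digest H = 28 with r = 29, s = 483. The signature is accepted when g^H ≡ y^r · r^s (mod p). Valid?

yes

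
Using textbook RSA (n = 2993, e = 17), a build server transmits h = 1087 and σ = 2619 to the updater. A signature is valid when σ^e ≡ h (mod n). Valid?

no

σ^2 ≡ 2619^2 = 6859161 ≡ 2198
σ^4 ≡ 2198^2 = 4831204 ≡ 502
σ^8 ≡ 502^2 = 252004 ≡ 592
σ^16 ≡ 592^2 = 350464 ≡ 283
17 = 16 + 1, so σ^17 ≡ 283·2619 ≡ 1906 (mod 2993)
σ^17 mod 2993 = 1906, but h = 1087.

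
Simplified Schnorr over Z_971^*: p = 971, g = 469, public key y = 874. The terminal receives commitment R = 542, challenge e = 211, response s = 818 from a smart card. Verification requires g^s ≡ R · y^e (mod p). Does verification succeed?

fails

g^s mod p:
469^818 mod 971 = 758
R · y^e mod p:
874^211 mod 971 = 210
542·210 = 113820 ≡ 213 (mod 971)
758 ≠ 213; the check fails.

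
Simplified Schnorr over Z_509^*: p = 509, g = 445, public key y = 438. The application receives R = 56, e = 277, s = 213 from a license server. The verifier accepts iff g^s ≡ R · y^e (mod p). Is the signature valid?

invalid

g^s mod p:
Squares mod 509: 445^1≡445, 445^2≡24, 445^4≡67, 445^8≡417, 445^16≡320, 445^32≡91, 445^64≡137, 445^128≡445
213 = 128 + 64 + 16 + 4 + 1, so 445^213 ≡ 445·137·320·67·445 ≡ 256 (mod 509)
R · y^e mod p:
Squares mod 509: 438^1≡438, 438^2≡460, 438^4≡365, 438^8≡376, 438^16≡383, 438^32≡97, 438^64≡247, 438^128≡438, 438^256≡460
277 = 256 + 16 + 4 + 1, so 438^277 ≡ 460·383·365·438 ≡ 359 (mod 509)
56·359 = 20104 ≡ 253 (mod 509)
256 ≠ 253; the check fails.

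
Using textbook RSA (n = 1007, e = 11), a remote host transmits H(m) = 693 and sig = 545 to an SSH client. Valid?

Squares mod 1007: sig^1≡545, sig^2≡967, sig^4≡593, sig^8≡206
11 = 8 + 2 + 1, so sig^11 ≡ 206·967·545 ≡ 420 (mod 1007)
sig^11 mod 1007 = 420, but H(m) = 693.

no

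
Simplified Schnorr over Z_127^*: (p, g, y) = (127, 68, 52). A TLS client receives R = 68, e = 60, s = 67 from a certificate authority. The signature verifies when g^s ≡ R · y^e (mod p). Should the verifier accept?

g^s mod p:
68^2 = 4624 ≡ 52
68^4 ≡ 52^2 = 2704 ≡ 37
68^8 ≡ 37^2 = 1369 ≡ 99
68^16 ≡ 99^2 = 9801 ≡ 22
68^32 ≡ 22^2 = 484 ≡ 103
68^64 ≡ 103^2 = 10609 ≡ 68
67 = 64 + 2 + 1, so 68^67 ≡ 68·52·68 ≡ 37 (mod 127)
R · y^e mod p:
52^2 = 2704 ≡ 37
52^4 ≡ 37^2 = 1369 ≡ 99
52^8 ≡ 99^2 = 9801 ≡ 22
52^16 ≡ 22^2 = 484 ≡ 103
52^32 ≡ 103^2 = 10609 ≡ 68
60 = 32 + 16 + 8 + 4, so 52^60 ≡ 68·103·22·99 ≡ 107 (mod 127)
68·107 = 7276 ≡ 37 (mod 127)
37 ≡ 37 (mod 127); signature holds.

accept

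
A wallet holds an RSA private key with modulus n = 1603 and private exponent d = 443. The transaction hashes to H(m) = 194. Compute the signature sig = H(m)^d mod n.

(H(m))^2 ≡ 194^2 = 37636 ≡ 767
(H(m))^4 ≡ 767^2 = 588289 ≡ 1591
(H(m))^8 ≡ 1591^2 = 2531281 ≡ 144
(H(m))^16 ≡ 144^2 = 20736 ≡ 1500
(H(m))^32 ≡ 1500^2 = 2250000 ≡ 991
(H(m))^64 ≡ 991^2 = 982081 ≡ 1045
(H(m))^128 ≡ 1045^2 = 1092025 ≡ 382
(H(m))^256 ≡ 382^2 = 145924 ≡ 51
443 = 256 + 128 + 32 + 16 + 8 + 2 + 1, so (H(m))^443 ≡ 51·382·991·1500·144·767·194 ≡ 563 (mod 1603)

563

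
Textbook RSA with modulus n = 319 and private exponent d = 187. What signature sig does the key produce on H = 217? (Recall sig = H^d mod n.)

Squares mod 319: H^1≡217, H^2≡196, H^4≡136, H^8≡313, H^16≡36, H^32≡20, H^64≡81, H^128≡181
187 = 128 + 32 + 16 + 8 + 2 + 1, so H^187 ≡ 181·20·36·313·196·217 ≡ 68 (mod 319)

68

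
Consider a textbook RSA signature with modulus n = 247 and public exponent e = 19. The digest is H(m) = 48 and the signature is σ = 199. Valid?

σ^2 ≡ 199^2 = 39601 ≡ 81
σ^4 ≡ 81^2 = 6561 ≡ 139
σ^8 ≡ 139^2 = 19321 ≡ 55
σ^16 ≡ 55^2 = 3025 ≡ 61
19 = 16 + 2 + 1, so σ^19 ≡ 61·81·199 ≡ 199 (mod 247)
σ^19 mod 247 = 199, but H(m) = 48.

no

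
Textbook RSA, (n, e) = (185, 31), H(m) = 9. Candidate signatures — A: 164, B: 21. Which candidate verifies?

A

Candidate A: 164^2 = 26896 ≡ 71; 164^4 ≡ 71^2 = 5041 ≡ 46; 164^8 ≡ 46^2 = 2116 ≡ 81; 164^16 ≡ 81^2 = 6561 ≡ 86; 31 = 16 + 8 + 4 + 2 + 1, so 164^31 ≡ 86·81·46·71·164 ≡ 9 (mod 185)
  → matches H(m) = 9
Candidate B: 21^2 = 441 ≡ 71; 21^4 ≡ 71^2 = 5041 ≡ 46; 21^8 ≡ 46^2 = 2116 ≡ 81; 21^16 ≡ 81^2 = 6561 ≡ 86; 31 = 16 + 8 + 4 + 2 + 1, so 21^31 ≡ 86·81·46·71·21 ≡ 176 (mod 185)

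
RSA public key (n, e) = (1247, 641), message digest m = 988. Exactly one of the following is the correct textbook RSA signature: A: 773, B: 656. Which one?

Candidate A: 773^2 = 597529 ≡ 216; 773^4 ≡ 216^2 = 46656 ≡ 517; 773^8 ≡ 517^2 = 267289 ≡ 431; 773^16 ≡ 431^2 = 185761 ≡ 1205; 773^32 ≡ 1205^2 = 1452025 ≡ 517; 773^64 ≡ 517^2 = 267289 ≡ 431; 773^128 ≡ 431^2 = 185761 ≡ 1205; 773^256 ≡ 1205^2 = 1452025 ≡ 517; 773^512 ≡ 517^2 = 267289 ≡ 431; 641 = 512 + 128 + 1, so 773^641 ≡ 431·1205·773 ≡ 988 (mod 1247)
  → matches m = 988
Candidate B: 656^2 = 430336 ≡ 121; 656^4 ≡ 121^2 = 14641 ≡ 924; 656^8 ≡ 924^2 = 853776 ≡ 828; 656^16 ≡ 828^2 = 685584 ≡ 981; 656^32 ≡ 981^2 = 962361 ≡ 924; 656^64 ≡ 924^2 = 853776 ≡ 828; 656^128 ≡ 828^2 = 685584 ≡ 981; 656^256 ≡ 981^2 = 962361 ≡ 924; 656^512 ≡ 924^2 = 853776 ≡ 828; 641 = 512 + 128 + 1, so 656^641 ≡ 828·981·656 ≡ 967 (mod 1247)

A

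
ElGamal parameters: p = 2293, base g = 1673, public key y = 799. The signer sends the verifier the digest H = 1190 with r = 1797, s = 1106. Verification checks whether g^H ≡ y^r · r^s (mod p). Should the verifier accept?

Left side g^H mod p:
1673^1190 mod 2293 = 2021
Right side y^r · r^s mod p:
799^1797 mod 2293 = 1690
1797^1106 mod 2293 = 962
1690·962 = 1625780 ≡ 43 (mod 2293)
2021 ≠ 43, so verification fails.

reject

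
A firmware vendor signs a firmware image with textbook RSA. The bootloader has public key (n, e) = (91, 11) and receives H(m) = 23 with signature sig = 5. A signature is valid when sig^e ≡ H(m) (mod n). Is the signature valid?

invalid

sig^2 ≡ 5^2 = 25
sig^4 ≡ 25^2 = 625 ≡ 79
sig^8 ≡ 79^2 = 6241 ≡ 53
11 = 8 + 2 + 1, so sig^11 ≡ 53·25·5 ≡ 73 (mod 91)
73 ≠ 23, so verification fails.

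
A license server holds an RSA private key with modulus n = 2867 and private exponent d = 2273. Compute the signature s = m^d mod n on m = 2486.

m^2273 mod 2867 = 2293

2293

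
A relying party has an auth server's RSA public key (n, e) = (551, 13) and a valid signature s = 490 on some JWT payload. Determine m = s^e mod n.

10

s^2 ≡ 490^2 = 240100 ≡ 415
s^4 ≡ 415^2 = 172225 ≡ 313
s^8 ≡ 313^2 = 97969 ≡ 442
13 = 8 + 4 + 1, so s^13 ≡ 442·313·490 ≡ 10 (mod 551)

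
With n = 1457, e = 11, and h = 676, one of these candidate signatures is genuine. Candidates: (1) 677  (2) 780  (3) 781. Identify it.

2

Candidate 1: Squares mod 1457: 677^1≡677, 677^2≡831, 677^4≡1400, 677^8≡335; 11 = 8 + 2 + 1, so 677^11 ≡ 335·831·677 ≡ 781 (mod 1457)
Candidate 2: Squares mod 1457: 780^1≡780, 780^2≡831, 780^4≡1400, 780^8≡335; 11 = 8 + 2 + 1, so 780^11 ≡ 335·831·780 ≡ 676 (mod 1457)
  → matches h = 676
Candidate 3: Squares mod 1457: 781^1≡781, 781^2≡935, 781^4≡25, 781^8≡625; 11 = 8 + 2 + 1, so 781^11 ≡ 625·935·781 ≡ 367 (mod 1457)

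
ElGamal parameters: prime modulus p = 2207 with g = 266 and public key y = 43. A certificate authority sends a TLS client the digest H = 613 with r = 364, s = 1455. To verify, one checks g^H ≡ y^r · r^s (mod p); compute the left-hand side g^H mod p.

1599

266^2 = 70756 ≡ 132
266^4 ≡ 132^2 = 17424 ≡ 1975
266^8 ≡ 1975^2 = 3900625 ≡ 856
266^16 ≡ 856^2 = 732736 ≡ 12
266^32 ≡ 12^2 = 144
266^64 ≡ 144^2 = 20736 ≡ 873
266^128 ≡ 873^2 = 762129 ≡ 714
266^256 ≡ 714^2 = 509796 ≡ 2186
266^512 ≡ 2186^2 = 4778596 ≡ 441
613 = 512 + 64 + 32 + 4 + 1, so 266^613 ≡ 441·873·144·1975·266 ≡ 1599 (mod 2207)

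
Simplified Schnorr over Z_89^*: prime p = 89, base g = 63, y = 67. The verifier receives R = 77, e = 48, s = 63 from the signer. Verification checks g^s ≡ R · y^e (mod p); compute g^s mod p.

82

63^63 mod 89 = 82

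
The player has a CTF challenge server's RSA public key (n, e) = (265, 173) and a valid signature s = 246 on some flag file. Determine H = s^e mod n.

21

Squares mod 265: s^1≡246, s^2≡96, s^4≡206, s^8≡36, s^16≡236, s^32≡46, s^64≡261, s^128≡16
173 = 128 + 32 + 8 + 4 + 1, so s^173 ≡ 16·46·36·206·246 ≡ 21 (mod 265)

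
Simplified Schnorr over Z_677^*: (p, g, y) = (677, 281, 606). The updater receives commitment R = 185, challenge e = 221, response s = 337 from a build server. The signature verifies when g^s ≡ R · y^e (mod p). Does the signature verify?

g^s mod p:
281^2 = 78961 ≡ 429
281^4 ≡ 429^2 = 184041 ≡ 574
281^8 ≡ 574^2 = 329476 ≡ 454
281^16 ≡ 454^2 = 206116 ≡ 308
281^32 ≡ 308^2 = 94864 ≡ 84
281^64 ≡ 84^2 = 7056 ≡ 286
281^128 ≡ 286^2 = 81796 ≡ 556
281^256 ≡ 556^2 = 309136 ≡ 424
337 = 256 + 64 + 16 + 1, so 281^337 ≡ 424·286·308·281 ≡ 53 (mod 677)
R · y^e mod p:
606^2 = 367236 ≡ 302
606^4 ≡ 302^2 = 91204 ≡ 486
606^8 ≡ 486^2 = 236196 ≡ 600
606^16 ≡ 600^2 = 360000 ≡ 513
606^32 ≡ 513^2 = 263169 ≡ 493
606^64 ≡ 493^2 = 243049 ≡ 6
606^128 ≡ 6^2 = 36
221 = 128 + 64 + 16 + 8 + 4 + 1, so 606^221 ≡ 36·6·513·600·486·606 ≡ 315 (mod 677)
185·315 = 58275 ≡ 53 (mod 677)
53 ≡ 53 (mod 677); signature holds.

verifies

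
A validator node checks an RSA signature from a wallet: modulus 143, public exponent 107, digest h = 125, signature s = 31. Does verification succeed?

s^2 ≡ 31^2 = 961 ≡ 103
s^4 ≡ 103^2 = 10609 ≡ 27
s^8 ≡ 27^2 = 729 ≡ 14
s^16 ≡ 14^2 = 196 ≡ 53
s^32 ≡ 53^2 = 2809 ≡ 92
s^64 ≡ 92^2 = 8464 ≡ 27
107 = 64 + 32 + 8 + 2 + 1, so s^107 ≡ 27·92·14·103·31 ≡ 125 (mod 143)
s^107 mod 143 = 125 matches h.

passes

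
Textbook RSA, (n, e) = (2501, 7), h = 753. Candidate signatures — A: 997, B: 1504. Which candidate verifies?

Candidate A: Squares mod 2501: 997^1≡997, 997^2≡1112, 997^4≡1050; 7 = 4 + 2 + 1, so 997^7 ≡ 1050·1112·997 ≡ 1748 (mod 2501)
Candidate B: Squares mod 2501: 1504^1≡1504, 1504^2≡1112, 1504^4≡1050; 7 = 4 + 2 + 1, so 1504^7 ≡ 1050·1112·1504 ≡ 753 (mod 2501)
  → matches h = 753

B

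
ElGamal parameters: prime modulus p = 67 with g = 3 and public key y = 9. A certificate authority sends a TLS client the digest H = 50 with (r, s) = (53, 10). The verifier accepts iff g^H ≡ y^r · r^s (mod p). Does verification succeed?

fails

Left side g^H mod p:
3^2 = 9
3^4 ≡ 9^2 = 81 ≡ 14
3^8 ≡ 14^2 = 196 ≡ 62
3^16 ≡ 62^2 = 3844 ≡ 25
3^32 ≡ 25^2 = 625 ≡ 22
50 = 32 + 16 + 2, so 3^50 ≡ 22·25·9 ≡ 59 (mod 67)
Right side y^r · r^s mod p:
9^2 = 81 ≡ 14
9^4 ≡ 14^2 = 196 ≡ 62
9^8 ≡ 62^2 = 3844 ≡ 25
9^16 ≡ 25^2 = 625 ≡ 22
9^32 ≡ 22^2 = 484 ≡ 15
53 = 32 + 16 + 4 + 1, so 9^53 ≡ 15·22·62·9 ≡ 24 (mod 67)
53^2 = 2809 ≡ 62
53^4 ≡ 62^2 = 3844 ≡ 25
53^8 ≡ 25^2 = 625 ≡ 22
10 = 8 + 2, so 53^10 ≡ 22·62 ≡ 24 (mod 67)
24·24 = 576 ≡ 40 (mod 67)
59 ≠ 40, so verification fails.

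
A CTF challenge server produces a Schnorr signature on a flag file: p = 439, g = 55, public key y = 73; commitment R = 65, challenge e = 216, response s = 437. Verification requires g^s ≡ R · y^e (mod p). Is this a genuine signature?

genuine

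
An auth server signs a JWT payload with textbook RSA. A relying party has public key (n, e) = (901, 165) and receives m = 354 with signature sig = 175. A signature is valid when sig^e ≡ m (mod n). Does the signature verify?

verifies

sig^165 mod 901 = 354
sig^165 mod 901 = 354 matches m.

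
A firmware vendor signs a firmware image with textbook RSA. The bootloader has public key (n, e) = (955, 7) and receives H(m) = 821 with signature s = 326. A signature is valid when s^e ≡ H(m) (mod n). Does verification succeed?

s^2 ≡ 326^2 = 106276 ≡ 271
s^4 ≡ 271^2 = 73441 ≡ 861
7 = 4 + 2 + 1, so s^7 ≡ 861·271·326 ≡ 156 (mod 955)
156 ≠ 821, so verification fails.

fails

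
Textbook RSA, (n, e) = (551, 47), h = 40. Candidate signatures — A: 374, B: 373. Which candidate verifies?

Candidate A: Squares mod 551: 374^1≡374, 374^2≡473, 374^4≡23, 374^8≡529, 374^16≡484, 374^32≡81; 47 = 32 + 8 + 4 + 2 + 1, so 374^47 ≡ 81·529·23·473·374 ≡ 40 (mod 551)
  → matches h = 40
Candidate B: Squares mod 551: 373^1≡373, 373^2≡277, 373^4≡140, 373^8≡315, 373^16≡45, 373^32≡372; 47 = 32 + 8 + 4 + 2 + 1, so 373^47 ≡ 372·315·140·277·373 ≡ 426 (mod 551)

A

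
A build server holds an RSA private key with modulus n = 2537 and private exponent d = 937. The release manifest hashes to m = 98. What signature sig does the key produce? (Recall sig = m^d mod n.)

m^2 ≡ 98^2 = 9604 ≡ 1993
m^4 ≡ 1993^2 = 3972049 ≡ 1644
m^8 ≡ 1644^2 = 2702736 ≡ 831
m^16 ≡ 831^2 = 690561 ≡ 497
m^32 ≡ 497^2 = 247009 ≡ 920
m^64 ≡ 920^2 = 846400 ≡ 1579
m^128 ≡ 1579^2 = 2493241 ≡ 1907
m^256 ≡ 1907^2 = 3636649 ≡ 1128
m^512 ≡ 1128^2 = 1272384 ≡ 1347
937 = 512 + 256 + 128 + 32 + 8 + 1, so m^937 ≡ 1347·1128·1907·920·831·98 ≡ 2024 (mod 2537)

2024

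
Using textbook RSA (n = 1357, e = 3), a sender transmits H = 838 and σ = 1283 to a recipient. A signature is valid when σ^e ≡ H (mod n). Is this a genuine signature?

Squares mod 1357: σ^1≡1283, σ^2≡48
3 = 2 + 1, so σ^3 ≡ 48·1283 ≡ 519 (mod 1357)
The recovered value 519 does not match the digest 838.

forged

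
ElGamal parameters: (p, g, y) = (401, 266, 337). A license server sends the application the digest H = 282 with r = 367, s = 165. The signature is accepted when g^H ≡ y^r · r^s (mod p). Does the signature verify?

Left side g^H mod p:
Squares mod 401: 266^1≡266, 266^2≡180, 266^4≡320, 266^8≡145, 266^16≡173, 266^32≡255, 266^64≡63, 266^128≡360, 266^256≡77
282 = 256 + 16 + 8 + 2, so 266^282 ≡ 77·173·145·180 ≡ 273 (mod 401)
Right side y^r · r^s mod p:
Squares mod 401: 337^1≡337, 337^2≡86, 337^4≡178, 337^8≡5, 337^16≡25, 337^32≡224, 337^64≡51, 337^128≡195, 337^256≡331
367 = 256 + 64 + 32 + 8 + 4 + 2 + 1, so 337^367 ≡ 331·51·224·5·178·86·337 ≡ 397 (mod 401)
Squares mod 401: 367^1≡367, 367^2≡354, 367^4≡204, 367^8≡313, 367^16≡125, 367^32≡387, 367^64≡196, 367^128≡321
165 = 128 + 32 + 4 + 1, so 367^165 ≡ 321·387·204·367 ≡ 253 (mod 401)
397·253 = 100441 ≡ 191 (mod 401)
273 ≠ 191, so verification fails.

does not verify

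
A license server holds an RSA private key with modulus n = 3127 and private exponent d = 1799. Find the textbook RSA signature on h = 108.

h^2 ≡ 108^2 = 11664 ≡ 2283
h^4 ≡ 2283^2 = 5212089 ≡ 2507
h^8 ≡ 2507^2 = 6285049 ≡ 2906
h^16 ≡ 2906^2 = 8444836 ≡ 1936
h^32 ≡ 1936^2 = 3748096 ≡ 1950
h^64 ≡ 1950^2 = 3802500 ≡ 68
h^128 ≡ 68^2 = 4624 ≡ 1497
h^256 ≡ 1497^2 = 2241009 ≡ 2077
h^512 ≡ 2077^2 = 4313929 ≡ 1796
h^1024 ≡ 1796^2 = 3225616 ≡ 1679
1799 = 1024 + 512 + 256 + 4 + 2 + 1, so h^1799 ≡ 1679·1796·2077·2507·2283·108 ≡ 816 (mod 3127)

816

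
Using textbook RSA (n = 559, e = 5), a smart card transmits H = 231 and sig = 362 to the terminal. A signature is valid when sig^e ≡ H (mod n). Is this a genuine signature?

forged

Squares mod 559: sig^1≡362, sig^2≡238, sig^4≡185
5 = 4 + 1, so sig^5 ≡ 185·362 ≡ 449 (mod 559)
The recovered value 449 does not match the digest 231.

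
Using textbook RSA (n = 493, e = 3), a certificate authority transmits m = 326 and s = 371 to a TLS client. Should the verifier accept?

reject

s^3 mod 493 = 364
The recovered value 364 does not match the digest 326.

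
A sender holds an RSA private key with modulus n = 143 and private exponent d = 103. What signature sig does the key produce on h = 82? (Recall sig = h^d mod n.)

Squares mod 143: h^1≡82, h^2≡3, h^4≡9, h^8≡81, h^16≡126, h^32≡3, h^64≡9
103 = 64 + 32 + 4 + 2 + 1, so h^103 ≡ 9·3·9·3·82 ≡ 4 (mod 143)

4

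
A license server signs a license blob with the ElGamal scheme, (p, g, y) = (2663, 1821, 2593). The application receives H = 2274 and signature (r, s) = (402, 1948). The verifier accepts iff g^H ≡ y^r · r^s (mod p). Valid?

no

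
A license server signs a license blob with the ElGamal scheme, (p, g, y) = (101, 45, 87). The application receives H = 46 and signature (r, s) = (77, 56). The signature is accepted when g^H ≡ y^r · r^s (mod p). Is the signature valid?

valid

Left side g^H mod p:
Squares mod 101: 45^1≡45, 45^2≡5, 45^4≡25, 45^8≡19, 45^16≡58, 45^32≡31
46 = 32 + 8 + 4 + 2, so 45^46 ≡ 31·19·25·5 ≡ 97 (mod 101)
Right side y^r · r^s mod p:
Squares mod 101: 87^1≡87, 87^2≡95, 87^4≡36, 87^8≡84, 87^16≡87, 87^32≡95, 87^64≡36
77 = 64 + 8 + 4 + 1, so 87^77 ≡ 36·84·36·87 ≡ 95 (mod 101)
Squares mod 101: 77^1≡77, 77^2≡71, 77^4≡92, 77^8≡81, 77^16≡97, 77^32≡16
56 = 32 + 16 + 8, so 77^56 ≡ 16·97·81 ≡ 68 (mod 101)
95·68 = 6460 ≡ 97 (mod 101)
97 ≡ 97 (mod 101), so the signature is genuine.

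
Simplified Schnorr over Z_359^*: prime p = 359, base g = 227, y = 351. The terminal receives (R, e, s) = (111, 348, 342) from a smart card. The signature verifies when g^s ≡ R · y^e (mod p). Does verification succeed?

fails

g^s mod p:
227^2 = 51529 ≡ 192
227^4 ≡ 192^2 = 36864 ≡ 246
227^8 ≡ 246^2 = 60516 ≡ 204
227^16 ≡ 204^2 = 41616 ≡ 331
227^32 ≡ 331^2 = 109561 ≡ 66
227^64 ≡ 66^2 = 4356 ≡ 48
227^128 ≡ 48^2 = 2304 ≡ 150
227^256 ≡ 150^2 = 22500 ≡ 242
342 = 256 + 64 + 16 + 4 + 2, so 227^342 ≡ 242·48·331·246·192 ≡ 141 (mod 359)
R · y^e mod p:
351^2 = 123201 ≡ 64
351^4 ≡ 64^2 = 4096 ≡ 147
351^8 ≡ 147^2 = 21609 ≡ 69
351^16 ≡ 69^2 = 4761 ≡ 94
351^32 ≡ 94^2 = 8836 ≡ 220
351^64 ≡ 220^2 = 48400 ≡ 294
351^128 ≡ 294^2 = 86436 ≡ 276
351^256 ≡ 276^2 = 76176 ≡ 68
348 = 256 + 64 + 16 + 8 + 4, so 351^348 ≡ 68·294·94·69·147 ≡ 123 (mod 359)
111·123 = 13653 ≡ 11 (mod 359)
141 ≠ 11; the check fails.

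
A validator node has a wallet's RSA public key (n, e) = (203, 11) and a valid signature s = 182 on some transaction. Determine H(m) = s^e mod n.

Squares mod 203: s^1≡182, s^2≡35, s^4≡7, s^8≡49
11 = 8 + 2 + 1, so s^11 ≡ 49·35·182 ≡ 119 (mod 203)

119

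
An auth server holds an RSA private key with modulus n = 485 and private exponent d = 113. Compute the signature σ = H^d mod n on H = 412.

H^2 ≡ 412^2 = 169744 ≡ 479
H^4 ≡ 479^2 = 229441 ≡ 36
H^8 ≡ 36^2 = 1296 ≡ 326
H^16 ≡ 326^2 = 106276 ≡ 61
H^32 ≡ 61^2 = 3721 ≡ 326
H^64 ≡ 326^2 = 106276 ≡ 61
113 = 64 + 32 + 16 + 1, so H^113 ≡ 61·326·61·412 ≡ 397 (mod 485)

397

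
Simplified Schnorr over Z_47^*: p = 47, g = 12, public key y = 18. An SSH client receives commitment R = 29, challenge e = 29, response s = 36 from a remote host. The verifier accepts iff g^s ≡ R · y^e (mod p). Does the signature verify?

does not verify

g^s mod p:
12^2 = 144 ≡ 3
12^4 ≡ 3^2 = 9
12^8 ≡ 9^2 = 81 ≡ 34
12^16 ≡ 34^2 = 1156 ≡ 28
12^32 ≡ 28^2 = 784 ≡ 32
36 = 32 + 4, so 12^36 ≡ 32·9 ≡ 6 (mod 47)
R · y^e mod p:
18^2 = 324 ≡ 42
18^4 ≡ 42^2 = 1764 ≡ 25
18^8 ≡ 25^2 = 625 ≡ 14
18^16 ≡ 14^2 = 196 ≡ 8
29 = 16 + 8 + 4 + 1, so 18^29 ≡ 8·14·25·18 ≡ 16 (mod 47)
29·16 = 464 ≡ 41 (mod 47)
6 ≠ 41; the check fails.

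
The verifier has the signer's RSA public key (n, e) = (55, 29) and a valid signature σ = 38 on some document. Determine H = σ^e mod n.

Squares mod 55: σ^1≡38, σ^2≡14, σ^4≡31, σ^8≡26, σ^16≡16
29 = 16 + 8 + 4 + 1, so σ^29 ≡ 16·26·31·38 ≡ 53 (mod 55)

53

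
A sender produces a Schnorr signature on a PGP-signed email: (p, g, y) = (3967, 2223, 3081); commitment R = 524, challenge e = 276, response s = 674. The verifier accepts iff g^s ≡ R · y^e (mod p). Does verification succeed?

g^s mod p:
2223^2 = 4941729 ≡ 2814
2223^4 ≡ 2814^2 = 7918596 ≡ 464
2223^8 ≡ 464^2 = 215296 ≡ 1078
2223^16 ≡ 1078^2 = 1162084 ≡ 3720
2223^32 ≡ 3720^2 = 13838400 ≡ 1504
2223^64 ≡ 1504^2 = 2262016 ≡ 826
2223^128 ≡ 826^2 = 682276 ≡ 3919
2223^256 ≡ 3919^2 = 15358561 ≡ 2304
2223^512 ≡ 2304^2 = 5308416 ≡ 570
674 = 512 + 128 + 32 + 2, so 2223^674 ≡ 570·3919·1504·2814 ≡ 188 (mod 3967)
R · y^e mod p:
3081^2 = 9492561 ≡ 3497
3081^4 ≡ 3497^2 = 12229009 ≡ 2715
3081^8 ≡ 2715^2 = 7371225 ≡ 539
3081^16 ≡ 539^2 = 290521 ≡ 930
3081^32 ≡ 930^2 = 864900 ≡ 94
3081^64 ≡ 94^2 = 8836 ≡ 902
3081^128 ≡ 902^2 = 813604 ≡ 369
3081^256 ≡ 369^2 = 136161 ≡ 1283
276 = 256 + 16 + 4, so 3081^276 ≡ 1283·930·2715 ≡ 3112 (mod 3967)
524·3112 = 1630688 ≡ 251 (mod 3967)
188 ≠ 251; the check fails.

fails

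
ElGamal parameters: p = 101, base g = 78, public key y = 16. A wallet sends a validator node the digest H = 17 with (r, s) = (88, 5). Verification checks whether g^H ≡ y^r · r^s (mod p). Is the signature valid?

Left side g^H mod p:
78^17 mod 101 = 56
Right side y^r · r^s mod p:
16^88 mod 101 = 97
88^5 mod 101 = 84
97·84 = 8148 ≡ 68 (mod 101)
56 ≠ 68, so verification fails.

invalid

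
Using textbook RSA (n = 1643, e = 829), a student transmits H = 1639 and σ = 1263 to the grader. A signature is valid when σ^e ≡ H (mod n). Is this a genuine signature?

σ^829 mod 1643 = 1639
Since 1639 equals the digest 1639, verification succeeds.

genuine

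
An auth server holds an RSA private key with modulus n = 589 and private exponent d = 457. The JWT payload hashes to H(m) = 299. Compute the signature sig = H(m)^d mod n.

421

(H(m))^2 ≡ 299^2 = 89401 ≡ 462
(H(m))^4 ≡ 462^2 = 213444 ≡ 226
(H(m))^8 ≡ 226^2 = 51076 ≡ 422
(H(m))^16 ≡ 422^2 = 178084 ≡ 206
(H(m))^32 ≡ 206^2 = 42436 ≡ 28
(H(m))^64 ≡ 28^2 = 784 ≡ 195
(H(m))^128 ≡ 195^2 = 38025 ≡ 329
(H(m))^256 ≡ 329^2 = 108241 ≡ 454
457 = 256 + 128 + 64 + 8 + 1, so (H(m))^457 ≡ 454·329·195·422·299 ≡ 421 (mod 589)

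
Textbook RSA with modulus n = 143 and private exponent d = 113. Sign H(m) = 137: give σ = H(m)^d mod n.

37

(H(m))^2 ≡ 137^2 = 18769 ≡ 36
(H(m))^4 ≡ 36^2 = 1296 ≡ 9
(H(m))^8 ≡ 9^2 = 81
(H(m))^16 ≡ 81^2 = 6561 ≡ 126
(H(m))^32 ≡ 126^2 = 15876 ≡ 3
(H(m))^64 ≡ 3^2 = 9
113 = 64 + 32 + 16 + 1, so (H(m))^113 ≡ 9·3·126·137 ≡ 37 (mod 143)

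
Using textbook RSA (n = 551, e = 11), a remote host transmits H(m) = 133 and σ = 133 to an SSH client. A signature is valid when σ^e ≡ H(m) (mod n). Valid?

σ^2 ≡ 133^2 = 17689 ≡ 57
σ^4 ≡ 57^2 = 3249 ≡ 494
σ^8 ≡ 494^2 = 244036 ≡ 494
11 = 8 + 2 + 1, so σ^11 ≡ 494·57·133 ≡ 418 (mod 551)
σ^11 mod 551 = 418, but H(m) = 133.

no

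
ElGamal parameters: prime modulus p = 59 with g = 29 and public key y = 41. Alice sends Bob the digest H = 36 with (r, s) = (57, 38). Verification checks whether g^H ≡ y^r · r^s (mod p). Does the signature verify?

does not verify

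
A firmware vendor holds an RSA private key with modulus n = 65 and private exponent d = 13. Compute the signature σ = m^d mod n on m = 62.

m^2 ≡ 62^2 = 3844 ≡ 9
m^4 ≡ 9^2 = 81 ≡ 16
m^8 ≡ 16^2 = 256 ≡ 61
13 = 8 + 4 + 1, so m^13 ≡ 61·16·62 ≡ 62 (mod 65)

62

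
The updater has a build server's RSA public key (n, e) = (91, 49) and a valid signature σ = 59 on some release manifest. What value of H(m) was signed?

σ^49 mod 91 = 59

59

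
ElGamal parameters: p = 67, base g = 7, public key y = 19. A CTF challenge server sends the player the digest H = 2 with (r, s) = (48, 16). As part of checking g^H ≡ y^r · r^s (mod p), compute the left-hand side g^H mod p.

49

Squares mod 67: 7^1≡7, 7^2≡49
7^2 ≡ 49 (mod 67)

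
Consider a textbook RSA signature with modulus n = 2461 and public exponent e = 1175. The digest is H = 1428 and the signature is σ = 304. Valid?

no

Squares mod 2461: σ^1≡304, σ^2≡1359, σ^4≡1131, σ^8≡1902, σ^16≡2395, σ^32≡1895, σ^64≡426, σ^128≡1823, σ^256≡979, σ^512≡1112, σ^1024≡1122
1175 = 1024 + 128 + 16 + 4 + 2 + 1, so σ^1175 ≡ 1122·1823·2395·1131·1359·304 ≡ 2334 (mod 2461)
The recovered value 2334 does not match the digest 1428.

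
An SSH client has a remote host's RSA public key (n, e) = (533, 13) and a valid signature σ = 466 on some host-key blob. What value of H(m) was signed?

375

σ^2 ≡ 466^2 = 217156 ≡ 225
σ^4 ≡ 225^2 = 50625 ≡ 523
σ^8 ≡ 523^2 = 273529 ≡ 100
13 = 8 + 4 + 1, so σ^13 ≡ 100·523·466 ≡ 375 (mod 533)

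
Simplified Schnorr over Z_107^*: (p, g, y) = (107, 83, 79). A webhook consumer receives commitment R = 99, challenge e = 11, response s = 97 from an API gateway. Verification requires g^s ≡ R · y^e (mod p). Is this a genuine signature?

forged

g^s mod p:
83^2 = 6889 ≡ 41
83^4 ≡ 41^2 = 1681 ≡ 76
83^8 ≡ 76^2 = 5776 ≡ 105
83^16 ≡ 105^2 = 11025 ≡ 4
83^32 ≡ 4^2 = 16
83^64 ≡ 16^2 = 256 ≡ 42
97 = 64 + 32 + 1, so 83^97 ≡ 42·16·83 ≡ 29 (mod 107)
R · y^e mod p:
79^2 = 6241 ≡ 35
79^4 ≡ 35^2 = 1225 ≡ 48
79^8 ≡ 48^2 = 2304 ≡ 57
11 = 8 + 2 + 1, so 79^11 ≡ 57·35·79 ≡ 101 (mod 107)
99·101 = 9999 ≡ 48 (mod 107)
29 ≠ 48; the check fails.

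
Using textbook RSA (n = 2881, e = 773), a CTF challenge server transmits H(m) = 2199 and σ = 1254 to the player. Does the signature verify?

does not verify

σ^2 ≡ 1254^2 = 1572516 ≡ 2371
σ^4 ≡ 2371^2 = 5621641 ≡ 810
σ^8 ≡ 810^2 = 656100 ≡ 2113
σ^16 ≡ 2113^2 = 4464769 ≡ 2100
σ^32 ≡ 2100^2 = 4410000 ≡ 2070
σ^64 ≡ 2070^2 = 4284900 ≡ 853
σ^128 ≡ 853^2 = 727609 ≡ 1597
σ^256 ≡ 1597^2 = 2550409 ≡ 724
σ^512 ≡ 724^2 = 524176 ≡ 2715
773 = 512 + 256 + 4 + 1, so σ^773 ≡ 2715·724·810·1254 ≡ 682 (mod 2881)
σ^773 mod 2881 = 682, but H(m) = 2199.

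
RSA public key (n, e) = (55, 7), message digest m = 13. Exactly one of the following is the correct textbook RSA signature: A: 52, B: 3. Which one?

A

Candidate A: Squares mod 55: 52^1≡52, 52^2≡9, 52^4≡26; 7 = 4 + 2 + 1, so 52^7 ≡ 26·9·52 ≡ 13 (mod 55)
  → matches m = 13
Candidate B: Squares mod 55: 3^1≡3, 3^2≡9, 3^4≡26; 7 = 4 + 2 + 1, so 3^7 ≡ 26·9·3 ≡ 42 (mod 55)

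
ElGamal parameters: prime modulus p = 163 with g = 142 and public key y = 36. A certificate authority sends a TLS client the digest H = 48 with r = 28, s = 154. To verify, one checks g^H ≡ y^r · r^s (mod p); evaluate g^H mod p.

140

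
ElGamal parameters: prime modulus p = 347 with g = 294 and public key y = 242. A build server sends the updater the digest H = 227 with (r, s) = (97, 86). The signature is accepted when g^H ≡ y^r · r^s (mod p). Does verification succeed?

Left side g^H mod p:
294^2 = 86436 ≡ 33
294^4 ≡ 33^2 = 1089 ≡ 48
294^8 ≡ 48^2 = 2304 ≡ 222
294^16 ≡ 222^2 = 49284 ≡ 10
294^32 ≡ 10^2 = 100
294^64 ≡ 100^2 = 10000 ≡ 284
294^128 ≡ 284^2 = 80656 ≡ 152
227 = 128 + 64 + 32 + 2 + 1, so 294^227 ≡ 152·284·100·33·294 ≡ 55 (mod 347)
Right side y^r · r^s mod p:
242^2 = 58564 ≡ 268
242^4 ≡ 268^2 = 71824 ≡ 342
242^8 ≡ 342^2 = 116964 ≡ 25
242^16 ≡ 25^2 = 625 ≡ 278
242^32 ≡ 278^2 = 77284 ≡ 250
242^64 ≡ 250^2 = 62500 ≡ 40
97 = 64 + 32 + 1, so 242^97 ≡ 40·250·242 ≡ 22 (mod 347)
97^2 = 9409 ≡ 40
97^4 ≡ 40^2 = 1600 ≡ 212
97^8 ≡ 212^2 = 44944 ≡ 181
97^16 ≡ 181^2 = 32761 ≡ 143
97^32 ≡ 143^2 = 20449 ≡ 323
97^64 ≡ 323^2 = 104329 ≡ 229
86 = 64 + 16 + 4 + 2, so 97^86 ≡ 229·143·212·40 ≡ 176 (mod 347)
22·176 = 3872 ≡ 55 (mod 347)
55 ≡ 55 (mod 347), so the signature is genuine.

passes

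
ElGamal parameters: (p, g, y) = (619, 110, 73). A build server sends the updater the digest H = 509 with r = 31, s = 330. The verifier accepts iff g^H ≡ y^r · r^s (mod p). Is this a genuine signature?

Left side g^H mod p:
110^509 mod 619 = 427
Right side y^r · r^s mod p:
73^31 mod 619 = 196
31^330 mod 619 = 378
196·378 = 74088 ≡ 427 (mod 619)
427 ≡ 427 (mod 619), so the signature is genuine.

genuine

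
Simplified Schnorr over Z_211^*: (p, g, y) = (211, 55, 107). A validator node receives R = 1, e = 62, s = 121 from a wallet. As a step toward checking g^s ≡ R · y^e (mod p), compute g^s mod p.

55^2 = 3025 ≡ 71
55^4 ≡ 71^2 = 5041 ≡ 188
55^8 ≡ 188^2 = 35344 ≡ 107
55^16 ≡ 107^2 = 11449 ≡ 55
55^32 ≡ 55^2 = 3025 ≡ 71
55^64 ≡ 71^2 = 5041 ≡ 188
121 = 64 + 32 + 16 + 8 + 1, so 55^121 ≡ 188·71·55·107·55 ≡ 55 (mod 211)

55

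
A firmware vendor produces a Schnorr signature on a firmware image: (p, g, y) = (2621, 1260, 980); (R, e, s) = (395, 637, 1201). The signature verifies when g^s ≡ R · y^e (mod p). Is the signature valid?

g^s mod p:
1260^2 = 1587600 ≡ 1895
1260^4 ≡ 1895^2 = 3591025 ≡ 255
1260^8 ≡ 255^2 = 65025 ≡ 2121
1260^16 ≡ 2121^2 = 4498641 ≡ 1005
1260^32 ≡ 1005^2 = 1010025 ≡ 940
1260^64 ≡ 940^2 = 883600 ≡ 323
1260^128 ≡ 323^2 = 104329 ≡ 2110
1260^256 ≡ 2110^2 = 4452100 ≡ 1642
1260^512 ≡ 1642^2 = 2696164 ≡ 1776
1260^1024 ≡ 1776^2 = 3154176 ≡ 1113
1201 = 1024 + 128 + 32 + 16 + 1, so 1260^1201 ≡ 1113·2110·940·1005·1260 ≡ 1288 (mod 2621)
R · y^e mod p:
980^2 = 960400 ≡ 1114
980^4 ≡ 1114^2 = 1240996 ≡ 1263
980^8 ≡ 1263^2 = 1595169 ≡ 1601
980^16 ≡ 1601^2 = 2563201 ≡ 2484
980^32 ≡ 2484^2 = 6170256 ≡ 422
980^64 ≡ 422^2 = 178084 ≡ 2477
980^128 ≡ 2477^2 = 6135529 ≡ 2389
980^256 ≡ 2389^2 = 5707321 ≡ 1404
980^512 ≡ 1404^2 = 1971216 ≡ 224
637 = 512 + 64 + 32 + 16 + 8 + 4 + 1, so 980^637 ≡ 224·2477·422·2484·1601·1263·980 ≡ 2538 (mod 2621)
395·2538 = 1002510 ≡ 1288 (mod 2621)
1288 ≡ 1288 (mod 2621); signature holds.

valid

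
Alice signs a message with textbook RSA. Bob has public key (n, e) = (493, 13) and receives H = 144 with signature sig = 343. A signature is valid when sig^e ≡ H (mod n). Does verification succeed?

fails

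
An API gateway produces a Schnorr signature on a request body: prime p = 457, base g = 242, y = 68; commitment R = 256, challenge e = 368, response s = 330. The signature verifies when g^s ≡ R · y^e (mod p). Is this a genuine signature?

g^s mod p:
242^330 mod 457 = 241
R · y^e mod p:
68^368 mod 457 = 42
256·42 = 10752 ≡ 241 (mod 457)
241 ≡ 241 (mod 457); signature holds.

genuine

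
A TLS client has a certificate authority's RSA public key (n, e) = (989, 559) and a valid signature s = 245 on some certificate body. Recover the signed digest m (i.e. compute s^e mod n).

198

s^2 ≡ 245^2 = 60025 ≡ 685
s^4 ≡ 685^2 = 469225 ≡ 439
s^8 ≡ 439^2 = 192721 ≡ 855
s^16 ≡ 855^2 = 731025 ≡ 154
s^32 ≡ 154^2 = 23716 ≡ 969
s^64 ≡ 969^2 = 938961 ≡ 400
s^128 ≡ 400^2 = 160000 ≡ 771
s^256 ≡ 771^2 = 594441 ≡ 52
s^512 ≡ 52^2 = 2704 ≡ 726
559 = 512 + 32 + 8 + 4 + 2 + 1, so s^559 ≡ 726·969·855·439·685·245 ≡ 198 (mod 989)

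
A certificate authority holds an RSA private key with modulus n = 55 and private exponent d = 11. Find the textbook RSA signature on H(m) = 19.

19

(H(m))^2 ≡ 19^2 = 361 ≡ 31
(H(m))^4 ≡ 31^2 = 961 ≡ 26
(H(m))^8 ≡ 26^2 = 676 ≡ 16
11 = 8 + 2 + 1, so (H(m))^11 ≡ 16·31·19 ≡ 19 (mod 55)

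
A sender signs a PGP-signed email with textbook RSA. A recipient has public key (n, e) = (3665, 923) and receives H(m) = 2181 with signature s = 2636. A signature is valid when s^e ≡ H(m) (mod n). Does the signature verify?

verifies

s^2 ≡ 2636^2 = 6948496 ≡ 3321
s^4 ≡ 3321^2 = 11029041 ≡ 1056
s^8 ≡ 1056^2 = 1115136 ≡ 976
s^16 ≡ 976^2 = 952576 ≡ 3341
s^32 ≡ 3341^2 = 11162281 ≡ 2356
s^64 ≡ 2356^2 = 5550736 ≡ 1926
s^128 ≡ 1926^2 = 3709476 ≡ 496
s^256 ≡ 496^2 = 246016 ≡ 461
s^512 ≡ 461^2 = 212521 ≡ 3616
923 = 512 + 256 + 128 + 16 + 8 + 2 + 1, so s^923 ≡ 3616·461·496·3341·976·3321·2636 ≡ 2181 (mod 3665)
Since 2181 equals the digest 2181, verification succeeds.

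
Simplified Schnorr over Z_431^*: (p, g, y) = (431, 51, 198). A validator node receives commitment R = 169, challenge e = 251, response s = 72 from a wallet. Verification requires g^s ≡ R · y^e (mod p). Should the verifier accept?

accept

g^s mod p:
51^2 = 2601 ≡ 15
51^4 ≡ 15^2 = 225
51^8 ≡ 225^2 = 50625 ≡ 198
51^16 ≡ 198^2 = 39204 ≡ 414
51^32 ≡ 414^2 = 171396 ≡ 289
51^64 ≡ 289^2 = 83521 ≡ 338
72 = 64 + 8, so 51^72 ≡ 338·198 ≡ 119 (mod 431)
R · y^e mod p:
198^2 = 39204 ≡ 414
198^4 ≡ 414^2 = 171396 ≡ 289
198^8 ≡ 289^2 = 83521 ≡ 338
198^16 ≡ 338^2 = 114244 ≡ 29
198^32 ≡ 29^2 = 841 ≡ 410
198^64 ≡ 410^2 = 168100 ≡ 10
198^128 ≡ 10^2 = 100
251 = 128 + 64 + 32 + 16 + 8 + 2 + 1, so 198^251 ≡ 100·10·410·29·338·414·198 ≡ 396 (mod 431)
169·396 = 66924 ≡ 119 (mod 431)
119 ≡ 119 (mod 431); signature holds.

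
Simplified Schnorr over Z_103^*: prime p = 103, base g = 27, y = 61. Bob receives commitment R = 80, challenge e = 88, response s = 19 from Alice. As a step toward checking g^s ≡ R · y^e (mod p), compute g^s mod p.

Squares mod 103: 27^1≡27, 27^2≡8, 27^4≡64, 27^8≡79, 27^16≡61
19 = 16 + 2 + 1, so 27^19 ≡ 61·8·27 ≡ 95 (mod 103)

95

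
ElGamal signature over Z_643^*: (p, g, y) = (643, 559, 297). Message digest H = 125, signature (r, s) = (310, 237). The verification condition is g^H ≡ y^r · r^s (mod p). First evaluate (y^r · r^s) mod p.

297^2 = 88209 ≡ 118
297^4 ≡ 118^2 = 13924 ≡ 421
297^8 ≡ 421^2 = 177241 ≡ 416
297^16 ≡ 416^2 = 173056 ≡ 89
297^32 ≡ 89^2 = 7921 ≡ 205
297^64 ≡ 205^2 = 42025 ≡ 230
297^128 ≡ 230^2 = 52900 ≡ 174
297^256 ≡ 174^2 = 30276 ≡ 55
310 = 256 + 32 + 16 + 4 + 2, so 297^310 ≡ 55·205·89·421·118 ≡ 379 (mod 643)
310^2 = 96100 ≡ 293
310^4 ≡ 293^2 = 85849 ≡ 330
310^8 ≡ 330^2 = 108900 ≡ 233
310^16 ≡ 233^2 = 54289 ≡ 277
310^32 ≡ 277^2 = 76729 ≡ 212
310^64 ≡ 212^2 = 44944 ≡ 577
310^128 ≡ 577^2 = 332929 ≡ 498
237 = 128 + 64 + 32 + 8 + 4 + 1, so 310^237 ≡ 498·577·212·233·330·310 ≡ 40 (mod 643)
y^r · r^s ≡ 379·40 = 15160 ≡ 371 (mod 643)

371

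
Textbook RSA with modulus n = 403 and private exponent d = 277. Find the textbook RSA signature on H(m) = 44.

(H(m))^2 ≡ 44^2 = 1936 ≡ 324
(H(m))^4 ≡ 324^2 = 104976 ≡ 196
(H(m))^8 ≡ 196^2 = 38416 ≡ 131
(H(m))^16 ≡ 131^2 = 17161 ≡ 235
(H(m))^32 ≡ 235^2 = 55225 ≡ 14
(H(m))^64 ≡ 14^2 = 196
(H(m))^128 ≡ 196^2 = 38416 ≡ 131
(H(m))^256 ≡ 131^2 = 17161 ≡ 235
277 = 256 + 16 + 4 + 1, so (H(m))^277 ≡ 235·235·196·44 ≡ 239 (mod 403)

239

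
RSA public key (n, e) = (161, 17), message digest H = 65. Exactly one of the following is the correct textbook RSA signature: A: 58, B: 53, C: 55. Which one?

Candidate A: 58^17 mod 161 = 32
Candidate B: 53^17 mod 161 = 65
  → matches H = 65
Candidate C: 55^17 mod 161 = 118

B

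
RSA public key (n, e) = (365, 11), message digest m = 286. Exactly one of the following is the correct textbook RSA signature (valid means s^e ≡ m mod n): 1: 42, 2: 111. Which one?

2

Candidate 1: Squares mod 365: 42^1≡42, 42^2≡304, 42^4≡71, 42^8≡296; 11 = 8 + 2 + 1, so 42^11 ≡ 296·304·42 ≡ 118 (mod 365)
Candidate 2: Squares mod 365: 111^1≡111, 111^2≡276, 111^4≡256, 111^8≡201; 11 = 8 + 2 + 1, so 111^11 ≡ 201·276·111 ≡ 286 (mod 365)
  → matches m = 286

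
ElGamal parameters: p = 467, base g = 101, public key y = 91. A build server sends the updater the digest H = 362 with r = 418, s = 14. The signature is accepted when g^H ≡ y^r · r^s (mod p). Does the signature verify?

Left side g^H mod p:
Squares mod 467: 101^1≡101, 101^2≡394, 101^4≡192, 101^8≡438, 101^16≡374, 101^32≡243, 101^64≡207, 101^128≡352, 101^256≡149
362 = 256 + 64 + 32 + 8 + 2, so 101^362 ≡ 149·207·243·438·394 ≡ 407 (mod 467)
Right side y^r · r^s mod p:
Squares mod 467: 91^1≡91, 91^2≡342, 91^4≡214, 91^8≡30, 91^16≡433, 91^32≡222, 91^64≡249, 91^128≡357, 91^256≡425
418 = 256 + 128 + 32 + 2, so 91^418 ≡ 425·357·222·342 ≡ 43 (mod 467)
Squares mod 467: 418^1≡418, 418^2≡66, 418^4≡153, 418^8≡59
14 = 8 + 4 + 2, so 418^14 ≡ 59·153·66 ≡ 357 (mod 467)
43·357 = 15351 ≡ 407 (mod 467)
407 ≡ 407 (mod 467), so the signature is genuine.

verifies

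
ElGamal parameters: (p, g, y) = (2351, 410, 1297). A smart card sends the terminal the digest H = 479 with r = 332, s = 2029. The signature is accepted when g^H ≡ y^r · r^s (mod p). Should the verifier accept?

Left side g^H mod p:
Squares mod 2351: 410^1≡410, 410^2≡1179, 410^4≡600, 410^8≡297, 410^16≡1222, 410^32≡399, 410^64≡1684, 410^128≡550, 410^256≡1572
479 = 256 + 128 + 64 + 16 + 8 + 4 + 2 + 1, so 410^479 ≡ 1572·550·1684·1222·297·600·1179·410 ≡ 2142 (mod 2351)
Right side y^r · r^s mod p:
Squares mod 2351: 1297^1≡1297, 1297^2≡1244, 1297^4≡578, 1297^8≡242, 1297^16≡2140, 1297^32≡2203, 1297^64≡745, 1297^128≡189, 1297^256≡456
332 = 256 + 64 + 8 + 4, so 1297^332 ≡ 456·745·242·578 ≡ 1759 (mod 2351)
Squares mod 2351: 332^1≡332, 332^2≡2078, 332^4≡1648, 332^8≡499, 332^16≡2146, 332^32≡2058, 332^64≡1213, 332^128≡1994, 332^256≡495, 332^512≡521, 332^1024≡1076
2029 = 1024 + 512 + 256 + 128 + 64 + 32 + 8 + 4 + 1, so 332^2029 ≡ 1076·521·495·1994·1213·2058·499·1648·332 ≡ 1847 (mod 2351)
1759·1847 = 3248873 ≡ 2142 (mod 2351)
2142 ≡ 2142 (mod 2351), so the signature is genuine.

accept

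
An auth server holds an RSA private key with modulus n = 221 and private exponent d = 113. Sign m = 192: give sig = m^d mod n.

56

Squares mod 221: m^1≡192, m^2≡178, m^4≡81, m^8≡152, m^16≡120, m^32≡35, m^64≡120
113 = 64 + 32 + 16 + 1, so m^113 ≡ 120·35·120·192 ≡ 56 (mod 221)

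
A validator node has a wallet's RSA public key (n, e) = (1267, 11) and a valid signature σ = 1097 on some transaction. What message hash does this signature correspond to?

1165

σ^2 ≡ 1097^2 = 1203409 ≡ 1026
σ^4 ≡ 1026^2 = 1052676 ≡ 1066
σ^8 ≡ 1066^2 = 1136356 ≡ 1124
11 = 8 + 2 + 1, so σ^11 ≡ 1124·1026·1097 ≡ 1165 (mod 1267)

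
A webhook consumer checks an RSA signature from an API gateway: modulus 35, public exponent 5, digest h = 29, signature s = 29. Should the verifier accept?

s^5 mod 35 = 29
29 = h, so the signature checks out.

accept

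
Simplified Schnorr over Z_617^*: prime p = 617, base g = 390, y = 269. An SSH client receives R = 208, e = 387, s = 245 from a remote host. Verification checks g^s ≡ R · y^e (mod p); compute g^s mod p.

89

Squares mod 617: 390^1≡390, 390^2≡318, 390^4≡553, 390^8≡394, 390^16≡369, 390^32≡421, 390^64≡162, 390^128≡330
245 = 128 + 64 + 32 + 16 + 4 + 1, so 390^245 ≡ 330·162·421·369·553·390 ≡ 89 (mod 617)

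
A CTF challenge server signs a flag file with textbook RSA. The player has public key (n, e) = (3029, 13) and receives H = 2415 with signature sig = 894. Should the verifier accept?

Squares mod 3029: sig^1≡894, sig^2≡2609, sig^4≡718, sig^8≡594
13 = 8 + 4 + 1, so sig^13 ≡ 594·718·894 ≡ 2415 (mod 3029)
sig^13 mod 3029 = 2415 matches H.

accept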